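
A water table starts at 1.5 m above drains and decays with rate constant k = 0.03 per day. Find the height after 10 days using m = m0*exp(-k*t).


m = m0 * exp(-k*t)
m = 1.5 * exp(-0.03 * 10)
m = 1.5 * exp(-0.3000)

1.1112 m


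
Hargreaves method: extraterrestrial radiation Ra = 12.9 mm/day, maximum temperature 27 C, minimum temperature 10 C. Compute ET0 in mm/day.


Tmean = (Tmax + Tmin)/2 = (27 + 10)/2 = 18.5
ET0 = 0.0023 * 12.9 * (18.5 + 17.8) * sqrt(27 - 10)
ET0 = 0.0023 * 12.9 * 36.3 * 4.123106

4.4407 mm/day


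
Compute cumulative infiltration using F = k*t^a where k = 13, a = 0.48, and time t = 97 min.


F = k * t^a = 13 * 97^0.48
F = 13 * 8.987739

116.8406 mm


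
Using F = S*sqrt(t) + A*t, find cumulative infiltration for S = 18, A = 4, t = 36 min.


F = S*sqrt(t) + A*t
F = 18*sqrt(36) + 4*36
F = 18*6.000000 + 144

252.0000 mm


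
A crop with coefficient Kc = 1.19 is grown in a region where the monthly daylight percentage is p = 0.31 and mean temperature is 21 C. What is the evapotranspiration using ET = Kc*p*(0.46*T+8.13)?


ET = Kc * p * (0.46*T + 8.13)
ET = 1.19 * 0.31 * (0.46*21 + 8.13)
ET = 1.19 * 0.31 * 17.7900

6.5627 mm/day


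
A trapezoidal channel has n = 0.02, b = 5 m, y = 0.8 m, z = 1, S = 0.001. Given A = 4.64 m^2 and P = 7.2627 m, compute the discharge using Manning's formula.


R = A/P = 4.64/7.2627 = 0.638881
Q = (1/0.02) * 4.64 * 0.638881^(2/3) * 0.001^0.5

5.4421 m^3/s


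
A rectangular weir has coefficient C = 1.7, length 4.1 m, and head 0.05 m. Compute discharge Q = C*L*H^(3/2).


Q = C * L * H^(3/2) = 1.7 * 4.1 * 0.05^1.5 = 1.7 * 4.1 * 0.011180

0.0779 m^3/s


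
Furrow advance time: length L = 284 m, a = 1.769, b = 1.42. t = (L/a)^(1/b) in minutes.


t = (L/a)^(1/b)
t = (284/1.769)^(1/1.42)
t = 160.542679^(1/1.42)

35.7464 min


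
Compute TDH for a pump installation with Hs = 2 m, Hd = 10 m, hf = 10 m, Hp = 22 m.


TDH = Hs + Hd + hf + Hp = 2 + 10 + 10 + 22 = 44

44 m


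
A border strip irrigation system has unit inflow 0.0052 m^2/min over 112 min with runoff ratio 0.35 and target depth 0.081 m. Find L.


L = q*t/((1+r)*Z)
L = 0.0052*112/((1+0.35)*0.081)
L = 0.5824/0.10935

5.3260 m


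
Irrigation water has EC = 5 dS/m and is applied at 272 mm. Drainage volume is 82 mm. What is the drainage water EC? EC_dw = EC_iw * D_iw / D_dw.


EC_dw = EC_iw * D_iw / D_dw
EC_dw = 5 * 272 / 82
EC_dw = 1360 / 82

16.5854 dS/m


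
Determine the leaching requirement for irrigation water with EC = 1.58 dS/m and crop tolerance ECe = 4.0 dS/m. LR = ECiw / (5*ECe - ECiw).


LR = ECiw / (5*ECe - ECiw)
LR = 1.58 / (5*4.0 - 1.58)
LR = 1.58 / 18.4200

0.0858


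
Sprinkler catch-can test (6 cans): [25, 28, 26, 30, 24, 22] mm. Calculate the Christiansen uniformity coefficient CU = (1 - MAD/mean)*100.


mean = 25.833333 mm
MAD = 2.166667 mm
CU = (1 - 2.166667/25.833333)*100

91.6129 %


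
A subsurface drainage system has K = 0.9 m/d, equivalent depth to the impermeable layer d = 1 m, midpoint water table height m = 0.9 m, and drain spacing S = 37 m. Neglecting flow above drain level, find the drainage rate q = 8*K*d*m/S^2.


q = 8*K*d*m/S^2
q = 8*0.9*1*0.9/37^2
q = 6.4800 / 1369

0.0047 m/d


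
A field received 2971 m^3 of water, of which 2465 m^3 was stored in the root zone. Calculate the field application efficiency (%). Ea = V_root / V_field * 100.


Ea = V_root / V_field * 100 = 2465 / 2971 * 100 = 82.9687%

82.9687 %


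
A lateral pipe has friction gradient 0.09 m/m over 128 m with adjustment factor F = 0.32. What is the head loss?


hf = J * L * F = 0.09 * 128 * 0.32 = 3.6864 m

3.6864 m


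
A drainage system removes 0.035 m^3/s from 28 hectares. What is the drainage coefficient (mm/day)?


DC = Q * 86400 / (A * 10000) * 1000
DC = 0.035 * 86400 / (28 * 10000) * 1000
DC = 3024000.0000 / 280000

10.8000 mm/day


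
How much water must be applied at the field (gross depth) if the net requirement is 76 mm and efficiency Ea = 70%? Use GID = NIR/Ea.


Ea = 70% = 0.7
GID = NIR / Ea = 76 / 0.7 = 108.5714 mm

108.5714 mm


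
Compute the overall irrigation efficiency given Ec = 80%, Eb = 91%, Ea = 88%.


Ec = 0.8, Eb = 0.91, Ea = 0.88
E = 0.8 * 0.91 * 0.88 * 100 = 64.0640%

64.0640 %


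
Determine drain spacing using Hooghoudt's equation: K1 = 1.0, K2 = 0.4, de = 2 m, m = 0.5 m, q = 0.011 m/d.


S^2 = 8*K2*de*m/q + 4*K1*m^2/q
S^2 = 8*0.4*2*0.5/0.011 + 4*1.0*0.5^2/0.011
S = sqrt(381.8182)

19.5402 m


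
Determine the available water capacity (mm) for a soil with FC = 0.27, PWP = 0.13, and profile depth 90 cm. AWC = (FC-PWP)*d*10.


AWC = (FC - PWP) * d * 10
AWC = (0.27 - 0.13) * 90 * 10
AWC = 0.1400 * 90 * 10

126.0000 mm


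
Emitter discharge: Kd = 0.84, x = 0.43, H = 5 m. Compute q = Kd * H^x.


q = Kd * H^x = 0.84 * 5^0.43 = 0.84 * 1.997823

1.6782 L/h


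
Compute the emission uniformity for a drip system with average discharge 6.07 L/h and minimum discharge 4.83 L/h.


EU = (q_min/q_avg)*100 = (4.83/6.07)*100 = 79.5717%

79.5717 %


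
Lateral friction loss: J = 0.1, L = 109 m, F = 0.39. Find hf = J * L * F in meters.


hf = J * L * F = 0.1 * 109 * 0.39 = 4.2510 m

4.2510 m


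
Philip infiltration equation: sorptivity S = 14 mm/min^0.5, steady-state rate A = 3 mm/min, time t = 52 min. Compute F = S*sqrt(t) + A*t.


F = S*sqrt(t) + A*t
F = 14*sqrt(52) + 3*52
F = 14*7.211103 + 156

256.9554 mm


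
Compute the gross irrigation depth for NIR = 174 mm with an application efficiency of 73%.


Ea = 73% = 0.73
GID = NIR / Ea = 174 / 0.73 = 238.3562 mm

238.3562 mm


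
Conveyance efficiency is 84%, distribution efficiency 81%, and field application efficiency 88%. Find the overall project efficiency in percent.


Ec = 0.84, Eb = 0.81, Ea = 0.88
E = 0.84 * 0.81 * 0.88 * 100 = 59.8752%

59.8752 %


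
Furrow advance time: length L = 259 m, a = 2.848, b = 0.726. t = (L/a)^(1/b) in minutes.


t = (L/a)^(1/b)
t = (259/2.848)^(1/0.726)
t = 90.941011^(1/0.726)

498.9031 min


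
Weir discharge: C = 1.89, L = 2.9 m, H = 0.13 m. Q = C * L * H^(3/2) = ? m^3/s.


Q = C * L * H^(3/2) = 1.89 * 2.9 * 0.13^1.5 = 1.89 * 2.9 * 0.046872

0.2569 m^3/s


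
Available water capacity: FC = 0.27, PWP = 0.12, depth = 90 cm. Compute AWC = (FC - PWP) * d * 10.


AWC = (FC - PWP) * d * 10
AWC = (0.27 - 0.12) * 90 * 10
AWC = 0.1500 * 90 * 10

135.0000 mm


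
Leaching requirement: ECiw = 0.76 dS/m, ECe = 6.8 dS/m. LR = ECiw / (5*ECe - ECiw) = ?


LR = ECiw / (5*ECe - ECiw)
LR = 0.76 / (5*6.8 - 0.76)
LR = 0.76 / 33.2400

0.0229


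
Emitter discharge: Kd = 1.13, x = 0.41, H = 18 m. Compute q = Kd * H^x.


q = Kd * H^x = 1.13 * 18^0.41 = 1.13 * 3.270858

3.6961 L/h


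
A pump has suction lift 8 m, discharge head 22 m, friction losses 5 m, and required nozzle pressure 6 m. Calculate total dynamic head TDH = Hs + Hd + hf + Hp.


TDH = Hs + Hd + hf + Hp = 8 + 22 + 5 + 6 = 41

41 m


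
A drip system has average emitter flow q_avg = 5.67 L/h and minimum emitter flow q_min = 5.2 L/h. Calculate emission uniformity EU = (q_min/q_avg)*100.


EU = (q_min/q_avg)*100 = (5.2/5.67)*100 = 91.7108%

91.7108 %


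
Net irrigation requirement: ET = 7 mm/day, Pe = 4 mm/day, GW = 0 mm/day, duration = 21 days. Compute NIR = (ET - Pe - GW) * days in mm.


Daily deficit = ET - Pe - GW = 7 - 4 - 0 = 3 mm/day
NIR = 3 * 21 = 63 mm

63.0000 mm


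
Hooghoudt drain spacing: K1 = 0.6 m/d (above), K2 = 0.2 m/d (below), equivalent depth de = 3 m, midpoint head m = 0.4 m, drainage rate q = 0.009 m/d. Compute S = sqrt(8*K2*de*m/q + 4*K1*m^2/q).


S^2 = 8*K2*de*m/q + 4*K1*m^2/q
S^2 = 8*0.2*3*0.4/0.009 + 4*0.6*0.4^2/0.009
S = sqrt(256.0000)

16.0000 m


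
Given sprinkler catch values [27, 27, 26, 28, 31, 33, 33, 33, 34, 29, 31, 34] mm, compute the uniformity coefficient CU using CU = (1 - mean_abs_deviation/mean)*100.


mean = 30.500000 mm
MAD = 2.583333 mm
CU = (1 - 2.583333/30.500000)*100

91.5301 %


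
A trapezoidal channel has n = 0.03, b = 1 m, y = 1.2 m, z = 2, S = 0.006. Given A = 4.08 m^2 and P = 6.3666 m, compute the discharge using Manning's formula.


R = A/P = 4.08/6.3666 = 0.640844
Q = (1/0.03) * 4.08 * 0.640844^(2/3) * 0.006^0.5

7.8304 m^3/s


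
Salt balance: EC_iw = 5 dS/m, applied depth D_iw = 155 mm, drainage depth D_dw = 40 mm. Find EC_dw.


EC_dw = EC_iw * D_iw / D_dw
EC_dw = 5 * 155 / 40
EC_dw = 775 / 40

19.3750 dS/m


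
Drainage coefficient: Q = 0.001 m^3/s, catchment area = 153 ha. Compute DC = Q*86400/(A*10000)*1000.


DC = Q * 86400 / (A * 10000) * 1000
DC = 0.001 * 86400 / (153 * 10000) * 1000
DC = 86400.0000 / 1530000

0.0565 mm/day


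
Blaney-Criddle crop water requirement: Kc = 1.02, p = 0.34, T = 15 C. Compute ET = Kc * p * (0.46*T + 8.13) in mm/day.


ET = Kc * p * (0.46*T + 8.13)
ET = 1.02 * 0.34 * (0.46*15 + 8.13)
ET = 1.02 * 0.34 * 15.0300

5.2124 mm/day


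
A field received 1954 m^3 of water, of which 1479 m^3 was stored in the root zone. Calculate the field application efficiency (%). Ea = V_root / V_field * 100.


Ea = V_root / V_field * 100 = 1479 / 1954 * 100 = 75.6909%

75.6909 %


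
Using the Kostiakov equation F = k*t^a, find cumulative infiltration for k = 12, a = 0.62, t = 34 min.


F = k * t^a = 12 * 34^0.62
F = 12 * 8.902601

106.8312 mm


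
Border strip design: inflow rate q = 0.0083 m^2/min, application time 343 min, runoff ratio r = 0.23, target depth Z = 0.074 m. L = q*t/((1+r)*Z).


L = q*t/((1+r)*Z)
L = 0.0083*343/((1+0.23)*0.074)
L = 2.8469/0.09102

31.2777 m


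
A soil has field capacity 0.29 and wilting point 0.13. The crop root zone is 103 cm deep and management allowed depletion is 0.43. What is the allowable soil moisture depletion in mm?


SMD = (FC - PWP) * d * MAD * 10
SMD = (0.29 - 0.13) * 103 * 0.43 * 10
SMD = 0.1600 * 103 * 0.43 * 10

70.8640 mm


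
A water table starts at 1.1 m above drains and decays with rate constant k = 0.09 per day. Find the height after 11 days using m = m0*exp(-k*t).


m = m0 * exp(-k*t)
m = 1.1 * exp(-0.09 * 11)
m = 1.1 * exp(-0.9900)

0.4087 m


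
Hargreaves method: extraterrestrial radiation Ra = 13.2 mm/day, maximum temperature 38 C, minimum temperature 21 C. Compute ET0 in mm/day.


Tmean = (Tmax + Tmin)/2 = (38 + 21)/2 = 29.5
ET0 = 0.0023 * 13.2 * (29.5 + 17.8) * sqrt(38 - 21)
ET0 = 0.0023 * 13.2 * 47.3 * 4.123106

5.9209 mm/day


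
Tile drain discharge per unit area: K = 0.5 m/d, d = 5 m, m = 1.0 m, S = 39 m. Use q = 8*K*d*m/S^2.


q = 8*K*d*m/S^2
q = 8*0.5*5*1.0/39^2
q = 20.0000 / 1521

0.0131 m/d


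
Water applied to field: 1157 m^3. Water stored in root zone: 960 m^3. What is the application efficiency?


Ea = V_root / V_field * 100 = 960 / 1157 * 100 = 82.9732%

82.9732 %


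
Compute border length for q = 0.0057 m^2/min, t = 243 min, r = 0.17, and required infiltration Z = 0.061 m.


L = q*t/((1+r)*Z)
L = 0.0057*243/((1+0.17)*0.061)
L = 1.3851/0.07137

19.4073 m


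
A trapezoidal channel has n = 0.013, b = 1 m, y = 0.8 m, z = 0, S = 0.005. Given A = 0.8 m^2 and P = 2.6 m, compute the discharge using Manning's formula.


R = A/P = 0.8/2.6 = 0.307692
Q = (1/0.013) * 0.8 * 0.307692^(2/3) * 0.005^0.5

1.9832 m^3/s


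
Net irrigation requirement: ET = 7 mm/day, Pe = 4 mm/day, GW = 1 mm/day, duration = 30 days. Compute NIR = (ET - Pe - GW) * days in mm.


Daily deficit = ET - Pe - GW = 7 - 4 - 1 = 2 mm/day
NIR = 2 * 30 = 60 mm

60.0000 mm


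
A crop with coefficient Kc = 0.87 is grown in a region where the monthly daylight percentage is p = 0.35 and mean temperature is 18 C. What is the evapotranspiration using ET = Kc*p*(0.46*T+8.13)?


ET = Kc * p * (0.46*T + 8.13)
ET = 0.87 * 0.35 * (0.46*18 + 8.13)
ET = 0.87 * 0.35 * 16.4100

4.9968 mm/day


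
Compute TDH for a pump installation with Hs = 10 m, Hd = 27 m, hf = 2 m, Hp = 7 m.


TDH = Hs + Hd + hf + Hp = 10 + 27 + 2 + 7 = 46

46 m


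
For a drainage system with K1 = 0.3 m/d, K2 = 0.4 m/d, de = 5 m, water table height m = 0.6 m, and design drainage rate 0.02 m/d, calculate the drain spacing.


S^2 = 8*K2*de*m/q + 4*K1*m^2/q
S^2 = 8*0.4*5*0.6/0.02 + 4*0.3*0.6^2/0.02
S = sqrt(501.6000)

22.3964 m


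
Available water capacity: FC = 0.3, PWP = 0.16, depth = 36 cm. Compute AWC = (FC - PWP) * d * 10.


AWC = (FC - PWP) * d * 10
AWC = (0.3 - 0.16) * 36 * 10
AWC = 0.1400 * 36 * 10

50.4000 mm


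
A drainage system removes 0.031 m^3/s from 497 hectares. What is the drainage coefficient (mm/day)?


DC = Q * 86400 / (A * 10000) * 1000
DC = 0.031 * 86400 / (497 * 10000) * 1000
DC = 2678400.0000 / 4970000

0.5389 mm/day


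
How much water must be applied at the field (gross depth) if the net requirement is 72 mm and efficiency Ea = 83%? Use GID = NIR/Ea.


Ea = 83% = 0.83
GID = NIR / Ea = 72 / 0.83 = 86.7470 mm

86.7470 mm


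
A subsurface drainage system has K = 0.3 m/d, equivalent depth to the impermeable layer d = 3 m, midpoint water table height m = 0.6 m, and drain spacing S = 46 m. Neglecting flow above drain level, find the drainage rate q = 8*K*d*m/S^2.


q = 8*K*d*m/S^2
q = 8*0.3*3*0.6/46^2
q = 4.3200 / 2116

0.0020 m/d


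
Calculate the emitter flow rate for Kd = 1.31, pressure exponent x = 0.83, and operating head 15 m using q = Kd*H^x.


q = Kd * H^x = 1.31 * 15^0.83 = 1.31 * 9.465766

12.4002 L/h


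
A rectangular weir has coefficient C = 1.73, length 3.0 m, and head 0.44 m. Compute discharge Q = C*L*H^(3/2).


Q = C * L * H^(3/2) = 1.73 * 3.0 * 0.44^1.5 = 1.73 * 3.0 * 0.291863

1.5148 m^3/s


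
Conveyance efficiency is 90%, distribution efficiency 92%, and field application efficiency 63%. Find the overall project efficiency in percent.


Ec = 0.9, Eb = 0.92, Ea = 0.63
E = 0.9 * 0.92 * 0.63 * 100 = 52.1640%

52.1640 %


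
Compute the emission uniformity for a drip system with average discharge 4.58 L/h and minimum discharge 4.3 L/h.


EU = (q_min/q_avg)*100 = (4.3/4.58)*100 = 93.8865%

93.8865 %


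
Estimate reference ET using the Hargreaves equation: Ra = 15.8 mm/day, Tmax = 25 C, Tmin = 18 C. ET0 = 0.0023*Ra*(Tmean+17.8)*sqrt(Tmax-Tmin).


Tmean = (Tmax + Tmin)/2 = (25 + 18)/2 = 21.5
ET0 = 0.0023 * 15.8 * (21.5 + 17.8) * sqrt(25 - 18)
ET0 = 0.0023 * 15.8 * 39.3 * 2.645751

3.7786 mm/day


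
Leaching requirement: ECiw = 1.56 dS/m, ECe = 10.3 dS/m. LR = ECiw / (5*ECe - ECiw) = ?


LR = ECiw / (5*ECe - ECiw)
LR = 1.56 / (5*10.3 - 1.56)
LR = 1.56 / 49.9400

0.0312


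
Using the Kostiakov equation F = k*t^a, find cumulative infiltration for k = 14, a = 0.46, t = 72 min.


F = k * t^a = 14 * 72^0.46
F = 14 * 7.151102

100.1154 mm


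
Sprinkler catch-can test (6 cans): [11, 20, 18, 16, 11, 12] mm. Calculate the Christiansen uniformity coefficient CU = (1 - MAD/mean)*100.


mean = 14.666667 mm
MAD = 3.333333 mm
CU = (1 - 3.333333/14.666667)*100

77.2727 %


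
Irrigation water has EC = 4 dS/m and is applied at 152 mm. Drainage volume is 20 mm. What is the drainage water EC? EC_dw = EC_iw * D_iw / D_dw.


EC_dw = EC_iw * D_iw / D_dw
EC_dw = 4 * 152 / 20
EC_dw = 608 / 20

30.4000 dS/m


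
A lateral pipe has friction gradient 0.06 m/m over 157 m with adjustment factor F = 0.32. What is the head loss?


hf = J * L * F = 0.06 * 157 * 0.32 = 3.0144 m

3.0144 m


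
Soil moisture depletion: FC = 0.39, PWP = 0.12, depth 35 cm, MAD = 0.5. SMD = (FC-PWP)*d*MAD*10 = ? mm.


SMD = (FC - PWP) * d * MAD * 10
SMD = (0.39 - 0.12) * 35 * 0.5 * 10
SMD = 0.2700 * 35 * 0.5 * 10

47.2500 mm


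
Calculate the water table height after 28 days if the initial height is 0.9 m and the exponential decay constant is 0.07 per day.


m = m0 * exp(-k*t)
m = 0.9 * exp(-0.07 * 28)
m = 0.9 * exp(-1.9600)

0.1268 m


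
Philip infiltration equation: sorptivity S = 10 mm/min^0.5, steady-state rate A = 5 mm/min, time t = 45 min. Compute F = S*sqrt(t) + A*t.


F = S*sqrt(t) + A*t
F = 10*sqrt(45) + 5*45
F = 10*6.708204 + 225

292.0820 mm


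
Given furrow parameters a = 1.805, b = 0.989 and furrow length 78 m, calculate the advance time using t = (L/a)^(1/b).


t = (L/a)^(1/b)
t = (78/1.805)^(1/0.989)
t = 43.213296^(1/0.989)

45.0619 min


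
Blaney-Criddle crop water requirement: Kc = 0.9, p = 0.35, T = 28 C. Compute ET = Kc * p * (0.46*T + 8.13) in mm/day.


ET = Kc * p * (0.46*T + 8.13)
ET = 0.9 * 0.35 * (0.46*28 + 8.13)
ET = 0.9 * 0.35 * 21.0100

6.6182 mm/day


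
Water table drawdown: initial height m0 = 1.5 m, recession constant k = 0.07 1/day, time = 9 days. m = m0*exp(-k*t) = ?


m = m0 * exp(-k*t)
m = 1.5 * exp(-0.07 * 9)
m = 1.5 * exp(-0.6300)

0.7989 m


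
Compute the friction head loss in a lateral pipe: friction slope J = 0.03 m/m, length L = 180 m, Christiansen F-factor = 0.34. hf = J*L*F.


hf = J * L * F = 0.03 * 180 * 0.34 = 1.8360 m

1.8360 m


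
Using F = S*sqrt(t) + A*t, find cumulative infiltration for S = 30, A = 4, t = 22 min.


F = S*sqrt(t) + A*t
F = 30*sqrt(22) + 4*22
F = 30*4.690416 + 88

228.7125 mm


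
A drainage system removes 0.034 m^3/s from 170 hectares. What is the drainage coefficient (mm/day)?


DC = Q * 86400 / (A * 10000) * 1000
DC = 0.034 * 86400 / (170 * 10000) * 1000
DC = 2937600.0000 / 1700000

1.7280 mm/day


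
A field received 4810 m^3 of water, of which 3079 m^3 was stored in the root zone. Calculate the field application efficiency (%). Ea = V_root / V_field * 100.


Ea = V_root / V_field * 100 = 3079 / 4810 * 100 = 64.0125%

64.0125 %


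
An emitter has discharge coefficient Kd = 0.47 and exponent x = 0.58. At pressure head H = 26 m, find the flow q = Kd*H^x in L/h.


q = Kd * H^x = 0.47 * 26^0.58 = 0.47 * 6.617357

3.1102 L/h


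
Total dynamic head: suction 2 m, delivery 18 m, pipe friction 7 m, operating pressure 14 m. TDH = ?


TDH = Hs + Hd + hf + Hp = 2 + 18 + 7 + 14 = 41

41 m


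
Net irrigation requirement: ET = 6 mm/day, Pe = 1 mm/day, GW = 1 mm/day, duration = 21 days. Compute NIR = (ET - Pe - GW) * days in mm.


Daily deficit = ET - Pe - GW = 6 - 1 - 1 = 4 mm/day
NIR = 4 * 21 = 84 mm

84.0000 mm


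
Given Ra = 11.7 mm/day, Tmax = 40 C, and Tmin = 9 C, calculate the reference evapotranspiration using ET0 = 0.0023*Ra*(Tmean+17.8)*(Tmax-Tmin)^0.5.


Tmean = (Tmax + Tmin)/2 = (40 + 9)/2 = 24.5
ET0 = 0.0023 * 11.7 * (24.5 + 17.8) * sqrt(40 - 9)
ET0 = 0.0023 * 11.7 * 42.3 * 5.567764

6.3377 mm/day


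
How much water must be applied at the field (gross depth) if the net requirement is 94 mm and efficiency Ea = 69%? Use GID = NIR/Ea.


Ea = 69% = 0.69
GID = NIR / Ea = 94 / 0.69 = 136.2319 mm

136.2319 mm


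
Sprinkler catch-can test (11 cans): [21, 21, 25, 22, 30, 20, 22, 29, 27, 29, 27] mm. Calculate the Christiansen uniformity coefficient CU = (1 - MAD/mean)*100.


mean = 24.818182 mm
MAD = 3.289256 mm
CU = (1 - 3.289256/24.818182)*100

86.7466 %


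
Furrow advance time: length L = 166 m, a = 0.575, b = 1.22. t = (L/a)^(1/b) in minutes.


t = (L/a)^(1/b)
t = (166/0.575)^(1/1.22)
t = 288.695652^(1/1.22)

103.9332 min


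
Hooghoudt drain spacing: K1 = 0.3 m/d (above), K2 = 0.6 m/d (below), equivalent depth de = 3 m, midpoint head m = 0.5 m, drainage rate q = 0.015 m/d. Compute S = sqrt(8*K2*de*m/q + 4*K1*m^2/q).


S^2 = 8*K2*de*m/q + 4*K1*m^2/q
S^2 = 8*0.6*3*0.5/0.015 + 4*0.3*0.5^2/0.015
S = sqrt(500.0000)

22.3607 m


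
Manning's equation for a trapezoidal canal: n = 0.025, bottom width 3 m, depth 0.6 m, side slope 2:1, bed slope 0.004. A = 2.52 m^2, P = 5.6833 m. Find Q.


R = A/P = 2.52/5.6833 = 0.443404
Q = (1/0.025) * 2.52 * 0.443404^(2/3) * 0.004^0.5

3.7070 m^3/s


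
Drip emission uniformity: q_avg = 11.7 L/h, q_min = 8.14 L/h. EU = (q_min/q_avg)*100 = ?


EU = (q_min/q_avg)*100 = (8.14/11.7)*100 = 69.5726%

69.5726 %


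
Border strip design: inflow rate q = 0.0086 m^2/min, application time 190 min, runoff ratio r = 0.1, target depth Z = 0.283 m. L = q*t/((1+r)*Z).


L = q*t/((1+r)*Z)
L = 0.0086*190/((1+0.1)*0.283)
L = 1.634/0.3113

5.2490 m


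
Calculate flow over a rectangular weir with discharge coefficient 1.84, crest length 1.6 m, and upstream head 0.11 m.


Q = C * L * H^(3/2) = 1.84 * 1.6 * 0.11^1.5 = 1.84 * 1.6 * 0.036483

0.1074 m^3/s


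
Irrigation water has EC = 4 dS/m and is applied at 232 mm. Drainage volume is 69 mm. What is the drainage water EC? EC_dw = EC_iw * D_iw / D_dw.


EC_dw = EC_iw * D_iw / D_dw
EC_dw = 4 * 232 / 69
EC_dw = 928 / 69

13.4493 dS/m


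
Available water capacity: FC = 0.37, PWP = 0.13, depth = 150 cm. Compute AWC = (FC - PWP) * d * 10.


AWC = (FC - PWP) * d * 10
AWC = (0.37 - 0.13) * 150 * 10
AWC = 0.2400 * 150 * 10

360.0000 mm


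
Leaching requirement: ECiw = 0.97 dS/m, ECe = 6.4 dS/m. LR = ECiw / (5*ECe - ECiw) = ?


LR = ECiw / (5*ECe - ECiw)
LR = 0.97 / (5*6.4 - 0.97)
LR = 0.97 / 31.0300

0.0313


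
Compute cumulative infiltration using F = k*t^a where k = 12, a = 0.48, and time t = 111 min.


F = k * t^a = 12 * 111^0.48
F = 12 * 9.588596

115.0632 mm


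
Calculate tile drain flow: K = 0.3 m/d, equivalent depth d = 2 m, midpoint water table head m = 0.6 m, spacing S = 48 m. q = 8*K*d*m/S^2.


q = 8*K*d*m/S^2
q = 8*0.3*2*0.6/48^2
q = 2.8800 / 2304

0.0013 m/d


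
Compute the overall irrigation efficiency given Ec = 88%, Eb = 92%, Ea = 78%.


Ec = 0.88, Eb = 0.92, Ea = 0.78
E = 0.88 * 0.92 * 0.78 * 100 = 63.1488%

63.1488 %


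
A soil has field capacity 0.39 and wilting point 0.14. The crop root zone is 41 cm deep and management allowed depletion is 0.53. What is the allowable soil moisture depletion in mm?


SMD = (FC - PWP) * d * MAD * 10
SMD = (0.39 - 0.14) * 41 * 0.53 * 10
SMD = 0.2500 * 41 * 0.53 * 10

54.3250 mm


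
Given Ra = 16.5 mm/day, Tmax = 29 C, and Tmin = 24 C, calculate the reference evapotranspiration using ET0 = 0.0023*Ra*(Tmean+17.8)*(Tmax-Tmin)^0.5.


Tmean = (Tmax + Tmin)/2 = (29 + 24)/2 = 26.5
ET0 = 0.0023 * 16.5 * (26.5 + 17.8) * sqrt(29 - 24)
ET0 = 0.0023 * 16.5 * 44.3 * 2.236068

3.7592 mm/day


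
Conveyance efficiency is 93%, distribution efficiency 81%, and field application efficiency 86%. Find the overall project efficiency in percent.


Ec = 0.93, Eb = 0.81, Ea = 0.86
E = 0.93 * 0.81 * 0.86 * 100 = 64.7838%

64.7838 %


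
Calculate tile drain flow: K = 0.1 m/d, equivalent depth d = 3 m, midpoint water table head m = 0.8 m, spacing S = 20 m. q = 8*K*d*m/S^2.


q = 8*K*d*m/S^2
q = 8*0.1*3*0.8/20^2
q = 1.9200 / 400

0.0048 m/d


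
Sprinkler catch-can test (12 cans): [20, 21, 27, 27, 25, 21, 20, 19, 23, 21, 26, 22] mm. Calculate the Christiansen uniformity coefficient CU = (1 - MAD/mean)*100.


mean = 22.666667 mm
MAD = 2.444444 mm
CU = (1 - 2.444444/22.666667)*100

89.2157 %


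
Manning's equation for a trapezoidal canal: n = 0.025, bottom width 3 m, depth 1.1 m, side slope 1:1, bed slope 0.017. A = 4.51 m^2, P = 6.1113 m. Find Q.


R = A/P = 4.51/6.1113 = 0.737977
Q = (1/0.025) * 4.51 * 0.737977^(2/3) * 0.017^0.5

19.2083 m^3/s


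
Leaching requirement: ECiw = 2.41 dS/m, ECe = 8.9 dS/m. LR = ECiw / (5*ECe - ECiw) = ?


LR = ECiw / (5*ECe - ECiw)
LR = 2.41 / (5*8.9 - 2.41)
LR = 2.41 / 42.0900

0.0573


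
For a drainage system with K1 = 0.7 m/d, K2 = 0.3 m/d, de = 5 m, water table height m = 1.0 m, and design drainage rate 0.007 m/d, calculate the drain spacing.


S^2 = 8*K2*de*m/q + 4*K1*m^2/q
S^2 = 8*0.3*5*1.0/0.007 + 4*0.7*1.0^2/0.007
S = sqrt(2114.2857)

45.9814 m


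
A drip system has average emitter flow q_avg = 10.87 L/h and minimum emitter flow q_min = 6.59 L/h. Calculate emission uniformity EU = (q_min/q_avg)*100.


EU = (q_min/q_avg)*100 = (6.59/10.87)*100 = 60.6256%

60.6256 %


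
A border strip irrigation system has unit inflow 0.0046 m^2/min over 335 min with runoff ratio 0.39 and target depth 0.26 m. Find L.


L = q*t/((1+r)*Z)
L = 0.0046*335/((1+0.39)*0.26)
L = 1.541/0.3614

4.2640 m


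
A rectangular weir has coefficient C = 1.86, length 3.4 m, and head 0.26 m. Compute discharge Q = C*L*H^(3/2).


Q = C * L * H^(3/2) = 1.86 * 3.4 * 0.26^1.5 = 1.86 * 3.4 * 0.132575

0.8384 m^3/s


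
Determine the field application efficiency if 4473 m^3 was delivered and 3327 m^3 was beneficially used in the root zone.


Ea = V_root / V_field * 100 = 3327 / 4473 * 100 = 74.3796%

74.3796 %


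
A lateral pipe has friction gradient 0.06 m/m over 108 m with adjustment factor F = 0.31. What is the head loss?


hf = J * L * F = 0.06 * 108 * 0.31 = 2.0088 m

2.0088 m


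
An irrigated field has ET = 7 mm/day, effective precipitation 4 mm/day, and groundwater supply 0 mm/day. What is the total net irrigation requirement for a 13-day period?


Daily deficit = ET - Pe - GW = 7 - 4 - 0 = 3 mm/day
NIR = 3 * 13 = 39 mm

39.0000 mm


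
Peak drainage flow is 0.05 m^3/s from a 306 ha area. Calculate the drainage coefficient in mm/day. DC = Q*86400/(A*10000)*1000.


DC = Q * 86400 / (A * 10000) * 1000
DC = 0.05 * 86400 / (306 * 10000) * 1000
DC = 4320000.0000 / 3060000

1.4118 mm/day


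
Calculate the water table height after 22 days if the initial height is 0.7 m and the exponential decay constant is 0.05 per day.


m = m0 * exp(-k*t)
m = 0.7 * exp(-0.05 * 22)
m = 0.7 * exp(-1.1000)

0.2330 m


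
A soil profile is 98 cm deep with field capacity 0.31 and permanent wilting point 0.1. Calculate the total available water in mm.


AWC = (FC - PWP) * d * 10
AWC = (0.31 - 0.1) * 98 * 10
AWC = 0.2100 * 98 * 10

205.8000 mm


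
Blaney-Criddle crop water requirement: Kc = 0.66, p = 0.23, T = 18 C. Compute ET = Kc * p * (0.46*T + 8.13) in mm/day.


ET = Kc * p * (0.46*T + 8.13)
ET = 0.66 * 0.23 * (0.46*18 + 8.13)
ET = 0.66 * 0.23 * 16.4100

2.4910 mm/day


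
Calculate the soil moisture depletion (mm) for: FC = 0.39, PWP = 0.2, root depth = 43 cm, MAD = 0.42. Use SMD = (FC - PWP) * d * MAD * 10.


SMD = (FC - PWP) * d * MAD * 10
SMD = (0.39 - 0.2) * 43 * 0.42 * 10
SMD = 0.1900 * 43 * 0.42 * 10

34.3140 mm


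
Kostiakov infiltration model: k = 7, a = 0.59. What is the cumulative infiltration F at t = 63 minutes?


F = k * t^a = 7 * 63^0.59
F = 7 * 11.524204

80.6694 mm


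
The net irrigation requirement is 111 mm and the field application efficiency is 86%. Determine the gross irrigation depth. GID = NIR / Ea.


Ea = 86% = 0.86
GID = NIR / Ea = 111 / 0.86 = 129.0698 mm

129.0698 mm


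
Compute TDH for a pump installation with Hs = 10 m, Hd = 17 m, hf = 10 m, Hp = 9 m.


TDH = Hs + Hd + hf + Hp = 10 + 17 + 10 + 9 = 46

46 m


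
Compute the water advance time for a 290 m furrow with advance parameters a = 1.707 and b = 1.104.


t = (L/a)^(1/b)
t = (290/1.707)^(1/1.104)
t = 169.888694^(1/1.104)

104.7313 min


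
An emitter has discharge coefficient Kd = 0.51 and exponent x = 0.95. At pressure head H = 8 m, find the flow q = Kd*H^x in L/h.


q = Kd * H^x = 0.51 * 8^0.95 = 0.51 * 7.210004

3.6771 L/h


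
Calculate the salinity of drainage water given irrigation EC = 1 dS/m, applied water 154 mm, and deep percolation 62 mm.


EC_dw = EC_iw * D_iw / D_dw
EC_dw = 1 * 154 / 62
EC_dw = 154 / 62

2.4839 dS/m


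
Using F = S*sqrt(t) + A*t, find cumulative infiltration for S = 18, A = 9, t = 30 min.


F = S*sqrt(t) + A*t
F = 18*sqrt(30) + 9*30
F = 18*5.477226 + 270

368.5901 mm


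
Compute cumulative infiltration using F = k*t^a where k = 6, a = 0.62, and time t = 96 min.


F = k * t^a = 6 * 96^0.62
F = 6 * 16.943697

101.6622 mm


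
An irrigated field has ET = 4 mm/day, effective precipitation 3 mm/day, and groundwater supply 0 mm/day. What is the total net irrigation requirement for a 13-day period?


Daily deficit = ET - Pe - GW = 4 - 3 - 0 = 1 mm/day
NIR = 1 * 13 = 13 mm

13.0000 mm


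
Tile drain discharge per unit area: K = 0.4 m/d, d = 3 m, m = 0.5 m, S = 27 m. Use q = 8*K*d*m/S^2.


q = 8*K*d*m/S^2
q = 8*0.4*3*0.5/27^2
q = 4.8000 / 729

0.0066 m/d


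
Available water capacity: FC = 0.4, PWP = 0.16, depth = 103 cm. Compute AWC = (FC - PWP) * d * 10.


AWC = (FC - PWP) * d * 10
AWC = (0.4 - 0.16) * 103 * 10
AWC = 0.2400 * 103 * 10

247.2000 mm


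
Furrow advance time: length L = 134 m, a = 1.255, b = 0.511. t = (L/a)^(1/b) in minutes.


t = (L/a)^(1/b)
t = (134/1.255)^(1/0.511)
t = 106.772908^(1/0.511)

9323.7611 min


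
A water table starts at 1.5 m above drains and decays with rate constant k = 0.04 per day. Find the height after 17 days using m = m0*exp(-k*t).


m = m0 * exp(-k*t)
m = 1.5 * exp(-0.04 * 17)
m = 1.5 * exp(-0.6800)

0.7599 m


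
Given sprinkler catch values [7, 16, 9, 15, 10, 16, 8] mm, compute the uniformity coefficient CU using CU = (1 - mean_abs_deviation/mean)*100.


mean = 11.571429 mm
MAD = 3.510204 mm
CU = (1 - 3.510204/11.571429)*100

69.6649 %


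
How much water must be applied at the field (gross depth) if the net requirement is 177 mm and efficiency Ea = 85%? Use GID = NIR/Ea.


Ea = 85% = 0.85
GID = NIR / Ea = 177 / 0.85 = 208.2353 mm

208.2353 mm


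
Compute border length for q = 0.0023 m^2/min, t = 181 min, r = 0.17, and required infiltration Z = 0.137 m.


L = q*t/((1+r)*Z)
L = 0.0023*181/((1+0.17)*0.137)
L = 0.4163/0.16029

2.5972 m


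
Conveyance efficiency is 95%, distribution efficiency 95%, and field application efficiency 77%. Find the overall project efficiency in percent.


Ec = 0.95, Eb = 0.95, Ea = 0.77
E = 0.95 * 0.95 * 0.77 * 100 = 69.4925%

69.4925 %


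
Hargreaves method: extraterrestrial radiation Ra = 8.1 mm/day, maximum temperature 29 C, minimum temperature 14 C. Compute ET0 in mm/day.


Tmean = (Tmax + Tmin)/2 = (29 + 14)/2 = 21.5
ET0 = 0.0023 * 8.1 * (21.5 + 17.8) * sqrt(29 - 14)
ET0 = 0.0023 * 8.1 * 39.3 * 3.872983

2.8356 mm/day


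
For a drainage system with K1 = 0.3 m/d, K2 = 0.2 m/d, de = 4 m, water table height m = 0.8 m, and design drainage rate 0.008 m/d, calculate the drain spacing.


S^2 = 8*K2*de*m/q + 4*K1*m^2/q
S^2 = 8*0.2*4*0.8/0.008 + 4*0.3*0.8^2/0.008
S = sqrt(736.0000)

27.1293 m


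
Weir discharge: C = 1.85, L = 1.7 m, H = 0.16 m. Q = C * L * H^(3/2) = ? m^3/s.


Q = C * L * H^(3/2) = 1.85 * 1.7 * 0.16^1.5 = 1.85 * 1.7 * 0.064000

0.2013 m^3/s


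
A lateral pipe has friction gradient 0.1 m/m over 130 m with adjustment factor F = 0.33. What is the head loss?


hf = J * L * F = 0.1 * 130 * 0.33 = 4.2900 m

4.2900 m


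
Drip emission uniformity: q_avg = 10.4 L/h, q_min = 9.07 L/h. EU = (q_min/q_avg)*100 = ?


EU = (q_min/q_avg)*100 = (9.07/10.4)*100 = 87.2115%

87.2115 %


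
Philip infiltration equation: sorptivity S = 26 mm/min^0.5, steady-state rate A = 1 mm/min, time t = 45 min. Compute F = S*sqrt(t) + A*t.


F = S*sqrt(t) + A*t
F = 26*sqrt(45) + 1*45
F = 26*6.708204 + 45

219.4133 mm


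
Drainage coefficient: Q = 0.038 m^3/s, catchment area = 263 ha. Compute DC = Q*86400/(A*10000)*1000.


DC = Q * 86400 / (A * 10000) * 1000
DC = 0.038 * 86400 / (263 * 10000) * 1000
DC = 3283200.0000 / 2630000

1.2484 mm/day


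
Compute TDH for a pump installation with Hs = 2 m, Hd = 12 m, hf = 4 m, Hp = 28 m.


TDH = Hs + Hd + hf + Hp = 2 + 12 + 4 + 28 = 46

46 m


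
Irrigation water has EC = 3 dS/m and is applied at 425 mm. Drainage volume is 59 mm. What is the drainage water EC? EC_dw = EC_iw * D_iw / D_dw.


EC_dw = EC_iw * D_iw / D_dw
EC_dw = 3 * 425 / 59
EC_dw = 1275 / 59

21.6102 dS/m


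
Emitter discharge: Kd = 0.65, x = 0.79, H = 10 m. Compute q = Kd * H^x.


q = Kd * H^x = 0.65 * 10^0.79 = 0.65 * 6.165950

4.0079 L/h


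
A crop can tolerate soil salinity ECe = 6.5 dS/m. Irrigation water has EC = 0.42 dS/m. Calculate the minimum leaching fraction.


LR = ECiw / (5*ECe - ECiw)
LR = 0.42 / (5*6.5 - 0.42)
LR = 0.42 / 32.0800

0.0131


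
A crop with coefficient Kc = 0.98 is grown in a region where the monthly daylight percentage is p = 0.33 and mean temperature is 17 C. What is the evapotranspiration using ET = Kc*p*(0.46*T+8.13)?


ET = Kc * p * (0.46*T + 8.13)
ET = 0.98 * 0.33 * (0.46*17 + 8.13)
ET = 0.98 * 0.33 * 15.9500

5.1582 mm/day


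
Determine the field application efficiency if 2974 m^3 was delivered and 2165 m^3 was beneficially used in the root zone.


Ea = V_root / V_field * 100 = 2165 / 2974 * 100 = 72.7976%

72.7976 %


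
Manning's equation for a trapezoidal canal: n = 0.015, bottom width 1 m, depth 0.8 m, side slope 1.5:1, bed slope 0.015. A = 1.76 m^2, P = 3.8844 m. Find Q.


R = A/P = 1.76/3.8844 = 0.453094
Q = (1/0.015) * 1.76 * 0.453094^(2/3) * 0.015^0.5

8.4773 m^3/s


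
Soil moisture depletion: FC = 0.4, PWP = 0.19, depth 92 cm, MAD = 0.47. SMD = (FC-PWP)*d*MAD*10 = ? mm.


SMD = (FC - PWP) * d * MAD * 10
SMD = (0.4 - 0.19) * 92 * 0.47 * 10
SMD = 0.2100 * 92 * 0.47 * 10

90.8040 mm


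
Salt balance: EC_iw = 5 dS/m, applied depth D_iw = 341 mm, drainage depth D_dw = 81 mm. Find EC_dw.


EC_dw = EC_iw * D_iw / D_dw
EC_dw = 5 * 341 / 81
EC_dw = 1705 / 81

21.0494 dS/m


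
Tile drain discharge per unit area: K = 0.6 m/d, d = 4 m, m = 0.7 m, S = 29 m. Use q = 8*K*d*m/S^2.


q = 8*K*d*m/S^2
q = 8*0.6*4*0.7/29^2
q = 13.4400 / 841

0.0160 m/d


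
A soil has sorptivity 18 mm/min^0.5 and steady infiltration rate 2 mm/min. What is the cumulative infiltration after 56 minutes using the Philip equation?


F = S*sqrt(t) + A*t
F = 18*sqrt(56) + 2*56
F = 18*7.483315 + 112

246.6997 mm


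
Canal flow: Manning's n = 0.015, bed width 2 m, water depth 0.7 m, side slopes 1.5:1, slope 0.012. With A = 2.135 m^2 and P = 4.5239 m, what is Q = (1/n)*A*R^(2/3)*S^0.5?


R = A/P = 2.135/4.5239 = 0.471938
Q = (1/0.015) * 2.135 * 0.471938^(2/3) * 0.012^0.5

9.4512 m^3/s


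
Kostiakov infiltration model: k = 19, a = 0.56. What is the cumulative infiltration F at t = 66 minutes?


F = k * t^a = 19 * 66^0.56
F = 19 * 10.445870

198.4715 mm


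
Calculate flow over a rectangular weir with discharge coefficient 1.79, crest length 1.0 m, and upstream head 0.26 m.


Q = C * L * H^(3/2) = 1.79 * 1.0 * 0.26^1.5 = 1.79 * 1.0 * 0.132575

0.2373 m^3/s


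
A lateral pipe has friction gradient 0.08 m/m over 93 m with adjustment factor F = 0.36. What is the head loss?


hf = J * L * F = 0.08 * 93 * 0.36 = 2.6784 m

2.6784 m


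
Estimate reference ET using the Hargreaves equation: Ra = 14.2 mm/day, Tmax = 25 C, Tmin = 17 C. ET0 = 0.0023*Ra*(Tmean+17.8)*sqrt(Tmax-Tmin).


Tmean = (Tmax + Tmin)/2 = (25 + 17)/2 = 21.0
ET0 = 0.0023 * 14.2 * (21.0 + 17.8) * sqrt(25 - 17)
ET0 = 0.0023 * 14.2 * 38.8 * 2.828427

3.5842 mm/day


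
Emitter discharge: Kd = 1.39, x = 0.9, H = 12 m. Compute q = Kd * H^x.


q = Kd * H^x = 1.39 * 12^0.9 = 1.39 * 9.359726

13.0100 L/h


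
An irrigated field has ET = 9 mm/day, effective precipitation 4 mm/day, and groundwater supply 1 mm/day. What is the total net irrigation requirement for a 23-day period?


Daily deficit = ET - Pe - GW = 9 - 4 - 1 = 4 mm/day
NIR = 4 * 23 = 92 mm

92.0000 mm


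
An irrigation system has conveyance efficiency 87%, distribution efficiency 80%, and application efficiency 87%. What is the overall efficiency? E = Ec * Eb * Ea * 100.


Ec = 0.87, Eb = 0.8, Ea = 0.87
E = 0.87 * 0.8 * 0.87 * 100 = 60.5520%

60.5520 %


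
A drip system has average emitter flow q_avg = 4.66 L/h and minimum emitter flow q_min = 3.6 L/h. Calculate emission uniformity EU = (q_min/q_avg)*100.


EU = (q_min/q_avg)*100 = (3.6/4.66)*100 = 77.2532%

77.2532 %


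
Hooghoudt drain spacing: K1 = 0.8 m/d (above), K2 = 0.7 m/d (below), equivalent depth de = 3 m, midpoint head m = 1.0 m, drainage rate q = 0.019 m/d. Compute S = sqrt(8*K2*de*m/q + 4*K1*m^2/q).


S^2 = 8*K2*de*m/q + 4*K1*m^2/q
S^2 = 8*0.7*3*1.0/0.019 + 4*0.8*1.0^2/0.019
S = sqrt(1052.6316)

32.4443 m


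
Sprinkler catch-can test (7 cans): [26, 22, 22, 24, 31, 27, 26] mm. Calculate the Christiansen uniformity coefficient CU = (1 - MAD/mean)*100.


mean = 25.428571 mm
MAD = 2.367347 mm
CU = (1 - 2.367347/25.428571)*100

90.6902 %


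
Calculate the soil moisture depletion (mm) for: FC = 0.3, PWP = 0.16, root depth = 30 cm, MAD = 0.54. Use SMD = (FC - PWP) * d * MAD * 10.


SMD = (FC - PWP) * d * MAD * 10
SMD = (0.3 - 0.16) * 30 * 0.54 * 10
SMD = 0.1400 * 30 * 0.54 * 10

22.6800 mm


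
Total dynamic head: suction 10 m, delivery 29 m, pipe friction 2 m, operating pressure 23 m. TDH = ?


TDH = Hs + Hd + hf + Hp = 10 + 29 + 2 + 23 = 64

64 m


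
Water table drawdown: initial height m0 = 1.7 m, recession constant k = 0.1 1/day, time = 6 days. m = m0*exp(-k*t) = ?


m = m0 * exp(-k*t)
m = 1.7 * exp(-0.1 * 6)
m = 1.7 * exp(-0.6000)

0.9330 m


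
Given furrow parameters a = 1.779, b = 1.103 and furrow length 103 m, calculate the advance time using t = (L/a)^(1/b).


t = (L/a)^(1/b)
t = (103/1.779)^(1/1.103)
t = 57.897695^(1/1.103)

39.6334 min


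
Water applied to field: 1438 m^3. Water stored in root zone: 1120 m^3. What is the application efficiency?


Ea = V_root / V_field * 100 = 1120 / 1438 * 100 = 77.8860%

77.8860 %


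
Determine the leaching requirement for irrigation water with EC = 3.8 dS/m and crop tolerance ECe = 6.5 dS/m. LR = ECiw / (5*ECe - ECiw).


LR = ECiw / (5*ECe - ECiw)
LR = 3.8 / (5*6.5 - 3.8)
LR = 3.8 / 28.7000

0.1324


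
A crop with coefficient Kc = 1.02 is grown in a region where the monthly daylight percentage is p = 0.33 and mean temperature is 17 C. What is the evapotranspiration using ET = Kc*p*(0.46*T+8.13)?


ET = Kc * p * (0.46*T + 8.13)
ET = 1.02 * 0.33 * (0.46*17 + 8.13)
ET = 1.02 * 0.33 * 15.9500

5.3688 mm/day


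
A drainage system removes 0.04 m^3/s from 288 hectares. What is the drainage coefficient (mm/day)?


DC = Q * 86400 / (A * 10000) * 1000
DC = 0.04 * 86400 / (288 * 10000) * 1000
DC = 3456000.0000 / 2880000

1.2000 mm/day


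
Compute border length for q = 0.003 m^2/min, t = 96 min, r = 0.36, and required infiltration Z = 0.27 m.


L = q*t/((1+r)*Z)
L = 0.003*96/((1+0.36)*0.27)
L = 0.288/0.3672

0.7843 m


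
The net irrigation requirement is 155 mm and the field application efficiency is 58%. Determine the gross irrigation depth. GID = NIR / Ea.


Ea = 58% = 0.58
GID = NIR / Ea = 155 / 0.58 = 267.2414 mm

267.2414 mm


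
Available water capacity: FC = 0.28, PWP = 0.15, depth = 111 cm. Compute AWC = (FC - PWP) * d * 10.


AWC = (FC - PWP) * d * 10
AWC = (0.28 - 0.15) * 111 * 10
AWC = 0.1300 * 111 * 10

144.3000 mm


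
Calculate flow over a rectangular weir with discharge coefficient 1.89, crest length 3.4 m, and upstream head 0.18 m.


Q = C * L * H^(3/2) = 1.89 * 3.4 * 0.18^1.5 = 1.89 * 3.4 * 0.076368

0.4907 m^3/s


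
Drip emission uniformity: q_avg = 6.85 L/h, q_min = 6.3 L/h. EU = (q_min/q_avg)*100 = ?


EU = (q_min/q_avg)*100 = (6.3/6.85)*100 = 91.9708%

91.9708 %


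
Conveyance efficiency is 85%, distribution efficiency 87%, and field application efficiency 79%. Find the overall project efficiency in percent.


Ec = 0.85, Eb = 0.87, Ea = 0.79
E = 0.85 * 0.87 * 0.79 * 100 = 58.4205%

58.4205 %


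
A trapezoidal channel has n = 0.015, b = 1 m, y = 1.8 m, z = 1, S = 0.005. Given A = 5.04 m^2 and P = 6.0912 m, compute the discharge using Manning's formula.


R = A/P = 5.04/6.0912 = 0.827423
Q = (1/0.015) * 5.04 * 0.827423^(2/3) * 0.005^0.5

20.9400 m^3/s


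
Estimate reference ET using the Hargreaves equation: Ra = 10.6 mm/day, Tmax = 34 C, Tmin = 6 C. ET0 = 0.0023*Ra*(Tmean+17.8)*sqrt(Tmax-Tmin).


Tmean = (Tmax + Tmin)/2 = (34 + 6)/2 = 20.0
ET0 = 0.0023 * 10.6 * (20.0 + 17.8) * sqrt(34 - 6)
ET0 = 0.0023 * 10.6 * 37.8 * 5.291503

4.8765 mm/day
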